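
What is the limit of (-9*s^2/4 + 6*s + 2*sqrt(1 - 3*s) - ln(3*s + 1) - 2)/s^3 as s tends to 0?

-99/8

Substitution gives 0/0; apply L'Hôpital's rule 3 times.
After differentiating numerator and denominator 3 times the quotient is (-54/(3*s + 1)^3 - 81/(4*(1 - 3*s)^(5/2)))/(6); at s = 0 this is -99/8.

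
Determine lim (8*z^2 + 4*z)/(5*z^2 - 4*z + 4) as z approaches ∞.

Numerator and denominator both have degree 2.
Dividing every term by z^2, all lower-order terms vanish and the limit is the ratio of leading coefficients, 8/(5) = 8/5.

8/5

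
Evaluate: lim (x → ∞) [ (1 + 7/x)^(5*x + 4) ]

e^(35)

The base → 1 and the exponent → ∞: a 1^∞ form.
Take logarithms: (5x + 4)·ln(1 + 7/x). Since ln(1+u) ~ u for small u, this behaves like (5x)·(7/x) → 35.
So the limit is e^(35).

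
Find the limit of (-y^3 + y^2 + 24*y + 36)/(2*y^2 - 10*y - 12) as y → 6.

At y = 6 both the top and bottom vanish — a removable singularity. Factoring out (y - 6) from each leaves (-y^2 - 5*y - 6)/(2*y + 2), which at y = 6 equals -36/7.

-36/7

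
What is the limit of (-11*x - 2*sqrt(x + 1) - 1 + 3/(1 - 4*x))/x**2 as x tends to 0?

193/4

Substitution gives 0/0; apply L'Hôpital's rule 2 times.
After differentiating numerator and denominator 2 times the quotient is (-96/(4*x - 1)^3 + 1/(2*(x + 1)^(3/2)))/(2); at x = 0 this is 193/4.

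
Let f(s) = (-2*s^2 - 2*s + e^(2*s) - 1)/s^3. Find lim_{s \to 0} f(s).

Direct substitution gives 0/0.
Apply L'Hôpital: lim (-4*s + 2*e^(2*s) - 2)/(3*s^2), still 0/0.
Apply L'Hôpital: lim (4*e^(2*s) - 4)/(6*s), still 0/0.
After 3 applications of L'Hôpital's rule the quotient is (8*e^(2*s))/(6); substituting s = 0 gives 4/3.

4/3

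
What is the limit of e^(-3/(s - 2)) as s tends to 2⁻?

As s → 2⁻, -3/(s - 2) → +∞, so e^(-3/(s - 2)) → ∞.

∞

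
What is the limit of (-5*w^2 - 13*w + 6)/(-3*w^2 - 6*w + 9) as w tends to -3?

Since w = -3 makes numerator and denominator zero, (w + 3) divides both.
Cancelling it gives (2 - 5*w)/(3 - 3*w); now plug in w = -3 to get 17/12.

17/12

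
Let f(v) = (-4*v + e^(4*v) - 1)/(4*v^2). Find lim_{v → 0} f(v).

2

Direct substitution gives 0/0.
Apply L'Hôpital: lim (4*e^(4*v) - 4)/(8*v), still 0/0.
After 2 applications of L'Hôpital's rule the quotient is (16*e^(4*v))/(8); substituting v = 0 gives 2.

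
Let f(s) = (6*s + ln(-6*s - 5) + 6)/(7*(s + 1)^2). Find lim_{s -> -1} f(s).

-18/7

Direct substitution gives 0/0.
Apply L'Hôpital: lim (6 - 6/(-6*s - 5))/(14*s + 14), still 0/0.
After 2 applications of L'Hôpital's rule the quotient is (-36/(-6*s - 5)^2)/(14); substituting s = -1 gives -18/7.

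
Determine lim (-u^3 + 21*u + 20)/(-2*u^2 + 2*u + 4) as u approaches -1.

Direct substitution gives 0/0, so factor. Both numerator and denominator have (u + 1) as a factor.
After cancelling, the expression reduces to (-u^2 + u + 20)/(4 - 2*u).
Substituting u = -1 gives 3.

3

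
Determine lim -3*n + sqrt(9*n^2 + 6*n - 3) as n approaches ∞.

An ∞ − ∞ form. Rationalising with the conjugate, the difference becomes (6n - 3) / (√(9*n^2 + 6*n - 3) + 3n).
For large n the denominator behaves like 2·3n, so the quotient tends to 6/6 = 1.

1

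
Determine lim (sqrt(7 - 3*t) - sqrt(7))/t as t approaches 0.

-3*√(7)/14

A 0/0 form; rationalise with √(7 - 3t) + √7. This collapses the numerator to -3t, leaving -3/(√(7 - 3t) + √7) → -3/(2√7) = -3*√(7)/14.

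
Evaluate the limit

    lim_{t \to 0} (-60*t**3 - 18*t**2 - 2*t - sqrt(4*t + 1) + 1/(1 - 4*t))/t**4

266

Substitution gives 0/0 (the numerator vanishes to order 4).
Expand each term to order t^4: the coefficient of t^4 in 1/(1 - 4t) is 256 and in −√(1 + 4t) is 10.
Lower-order terms cancel with the polynomial part, so the numerator is (266)·t^4 + o(t^4), and the limit is (266)/(1) = 266.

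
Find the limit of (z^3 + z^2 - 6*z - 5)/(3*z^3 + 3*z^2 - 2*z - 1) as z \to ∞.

Numerator and denominator both have degree 3.
Dividing every term by z^3, all lower-order terms vanish and the limit is the ratio of leading coefficients, 1/(3) = 1/3.

1/3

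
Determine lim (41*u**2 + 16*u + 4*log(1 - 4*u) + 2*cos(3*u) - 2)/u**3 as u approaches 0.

-256/3

Substitution gives 0/0 (the numerator vanishes to order 3).
Expand each term to order u^3: the coefficient of u^3 in 4·ln(1 - 4u) is -256/3 and in 2·cos(3u) is 0.
Lower-order terms cancel with the polynomial part, so the numerator is (-256/3)·u^3 + o(u^3), and the limit is (-256/3)/(1) = -256/3.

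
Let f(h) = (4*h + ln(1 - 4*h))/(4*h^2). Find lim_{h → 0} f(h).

Direct substitution gives 0/0.
Apply L'Hôpital: lim (4 - 4/(1 - 4*h))/(8*h), still 0/0.
After 2 applications of L'Hôpital's rule the quotient is (-16/(1 - 4*h)^2)/(8); substituting h = 0 gives -2.

-2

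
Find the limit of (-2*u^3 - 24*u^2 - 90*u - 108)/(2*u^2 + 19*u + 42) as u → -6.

Since u = -6 makes numerator and denominator zero, (u + 6) divides both.
Cancelling it gives (-2*u^2 - 12*u - 18)/(2*u + 7); now plug in u = -6 to get 18/5.

18/5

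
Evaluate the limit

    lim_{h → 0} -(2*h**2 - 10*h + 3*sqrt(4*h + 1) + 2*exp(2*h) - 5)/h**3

Substitution gives 0/0; apply L'Hôpital's rule 3 times.
After differentiating numerator and denominator 3 times the quotient is (16*e^(2*h) + 72/(4*h + 1)^(5/2))/(-6); at h = 0 this is -44/3.

-44/3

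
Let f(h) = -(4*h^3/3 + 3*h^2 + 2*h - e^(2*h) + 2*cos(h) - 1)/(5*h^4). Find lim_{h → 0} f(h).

Substitution gives 0/0 (the numerator vanishes to order 4).
Expand each term to order h^4: the coefficient of h^4 in −e^(2h) is -2/3 and in 2·cos(h) is 1/12.
Lower-order terms cancel with the polynomial part, so the numerator is (-7/12)·h^4 + o(h^4), and the limit is (-7/12)/(-5) = 7/60.

7/60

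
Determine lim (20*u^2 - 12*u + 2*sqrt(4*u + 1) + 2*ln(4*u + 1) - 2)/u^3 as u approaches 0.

Substitution gives 0/0 (the numerator vanishes to order 3).
Expand each term to order u^3: the coefficient of u^3 in 2·√(1 + 4u) is 8 and in 2·ln(1 + 4u) is 128/3.
Lower-order terms cancel with the polynomial part, so the numerator is (152/3)·u^3 + o(u^3), and the limit is (152/3)/(1) = 152/3.

152/3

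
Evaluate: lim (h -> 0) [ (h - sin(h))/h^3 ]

1/6

Direct substitution gives 0/0.
Apply L'Hôpital: lim (1 - cos(h))/(3*h^2), still 0/0.
Apply L'Hôpital: lim (sin(h))/(6*h), still 0/0.
After 3 applications of L'Hôpital's rule the quotient is (cos(h))/(6); substituting h = 0 gives 1/6.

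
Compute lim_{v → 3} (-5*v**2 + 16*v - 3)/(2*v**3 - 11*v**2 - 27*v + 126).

14/39

Since v = 3 makes numerator and denominator zero, (v - 3) divides both.
Cancelling it gives (1 - 5*v)/(2*v^2 - 5*v - 42); now plug in v = 3 to get 14/39.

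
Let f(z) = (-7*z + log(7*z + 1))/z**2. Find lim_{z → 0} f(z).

Direct substitution gives 0/0.
Apply L'Hôpital: lim (-7 + 7/(7*z + 1))/(2*z), still 0/0.
After 2 applications of L'Hôpital's rule the quotient is (-49/(7*z + 1)^2)/(2); substituting z = 0 gives -49/2.

-49/2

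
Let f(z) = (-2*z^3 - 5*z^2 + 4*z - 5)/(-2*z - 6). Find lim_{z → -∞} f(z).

∞

The numerator has higher degree (3 > 1); the quotient behaves like (-2/(-2))·z^2 for large |z|.
As z → −∞ this diverges to ∞.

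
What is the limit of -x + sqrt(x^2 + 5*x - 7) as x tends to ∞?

5/2

An ∞ − ∞ form. Rationalising with the conjugate, the difference becomes (5x - 7) / (√(x^2 + 5*x - 7) + x).
For large x the denominator behaves like 2·x, so the quotient tends to 5/2 = 5/2.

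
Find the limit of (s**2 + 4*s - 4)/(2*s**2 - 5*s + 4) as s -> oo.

Numerator and denominator both have degree 2.
Dividing every term by s^2, all lower-order terms vanish and the limit is the ratio of leading coefficients, 1/(2) = 1/2.

1/2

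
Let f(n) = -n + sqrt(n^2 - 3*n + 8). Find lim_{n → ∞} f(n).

An ∞ − ∞ form. Rationalising with the conjugate, the difference becomes (-3n + 8) / (√(n^2 - 3*n + 8) + n).
For large n the denominator behaves like 2·n, so the quotient tends to -3/2 = -3/2.

-3/2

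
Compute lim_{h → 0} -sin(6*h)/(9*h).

Substitution gives 0/0.
Write it as (6/(-9))·sin(6h)/(6h); since sin(u)/u → 1, the limit is -2/3.

-2/3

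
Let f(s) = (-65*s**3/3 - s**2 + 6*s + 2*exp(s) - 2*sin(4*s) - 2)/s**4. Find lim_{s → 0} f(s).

Substitution gives 0/0 (the numerator vanishes to order 4).
Expand each term to order s^4: the coefficient of s^4 in -2·sin(4s) is 0 and in 2·e^(s) is 1/12.
Lower-order terms cancel with the polynomial part, so the numerator is (1/12)·s^4 + o(s^4), and the limit is (1/12)/(1) = 1/12.

1/12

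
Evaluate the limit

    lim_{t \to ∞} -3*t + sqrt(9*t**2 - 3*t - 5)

-1/2

This has the form ∞ − ∞. Multiply and divide by the conjugate √(9*t^2 - 3*t - 5) + 3t.
That gives (-3t - 5) / (√(9*t^2 - 3*t - 5) + 3t).
Divide numerator and denominator by t: the limit is -3/(2·3) = -1/2.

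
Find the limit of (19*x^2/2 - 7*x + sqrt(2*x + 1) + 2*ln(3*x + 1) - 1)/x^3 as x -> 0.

Substitution gives 0/0; apply L'Hôpital's rule 3 times.
After differentiating numerator and denominator 3 times the quotient is (108/(3*x + 1)^3 + 3/(2*x + 1)^(5/2))/(6); at x = 0 this is 37/2.

37/2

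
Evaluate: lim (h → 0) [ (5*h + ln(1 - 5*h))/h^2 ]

Direct substitution gives 0/0.
Apply L'Hôpital: lim (5 - 5/(1 - 5*h))/(2*h), still 0/0.
After 2 applications of L'Hôpital's rule the quotient is (-25/(1 - 5*h)^2)/(2); substituting h = 0 gives -25/2.

-25/2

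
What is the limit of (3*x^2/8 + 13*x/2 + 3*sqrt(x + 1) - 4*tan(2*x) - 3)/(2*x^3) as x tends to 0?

-503/96

Substitution gives 0/0 (the numerator vanishes to order 3).
Expand each term to order x^3: the coefficient of x^3 in 3·√(1 + x) is 3/16 and in -4·tan(2x) is -32/3.
Lower-order terms cancel with the polynomial part, so the numerator is (-503/48)·x^3 + o(x^3), and the limit is (-503/48)/(2) = -503/96.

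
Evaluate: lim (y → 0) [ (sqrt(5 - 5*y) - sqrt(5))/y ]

A 0/0 form; rationalise with √(5 - 5y) + √5. This collapses the numerator to -5y, leaving -5/(√(5 - 5y) + √5) → -5/(2√5) = -√(5)/2.

-√(5)/2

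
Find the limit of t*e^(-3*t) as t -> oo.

Write as t^1/e^{3t}, an ∞/∞ form.
Exponential growth dominates any polynomial, so repeated L'Hôpital (or the standard result) gives 0.

0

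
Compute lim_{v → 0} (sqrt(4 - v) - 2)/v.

Substitution gives 0/0. Multiply numerator and denominator by the conjugate √(4 - v) + √4.
The numerator becomes (4 - v) − 4 = -v, so the expression simplifies to -1/(√(4 - v) + √4).
Letting v → 0 gives -1/(2√4) = -1/4.

-1/4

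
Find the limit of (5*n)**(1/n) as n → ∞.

Base → ∞ and exponent → 0: an ∞^0 form.
Take logs: (1/n)·ln(5·n^1) = (ln 5 + 1·ln n)/n → 0.
So the limit is e^0 = 1.

1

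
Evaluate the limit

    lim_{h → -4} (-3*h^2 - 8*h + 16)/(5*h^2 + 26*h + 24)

Direct substitution gives 0/0, so factor. Both numerator and denominator have (h + 4) as a factor.
After cancelling, the expression reduces to (4 - 3*h)/(5*h + 6).
Substituting h = -4 gives -8/7.

-8/7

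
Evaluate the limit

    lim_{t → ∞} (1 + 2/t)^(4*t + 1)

Write it as [(1 + 2/t)^t]^(4) · (1 + 2/t)^(1). The bracketed term tends to e^(2) and the second factor to 1, so the limit is e^(8).

e^(8)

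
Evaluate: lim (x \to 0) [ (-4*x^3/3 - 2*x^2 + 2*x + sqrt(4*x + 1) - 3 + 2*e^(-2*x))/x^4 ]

Substitution gives 0/0; apply L'Hôpital's rule 4 times.
After differentiating numerator and denominator 4 times the quotient is (32*e^(-2*x) - 240/(4*x + 1)^(7/2))/(24); at x = 0 this is -26/3.

-26/3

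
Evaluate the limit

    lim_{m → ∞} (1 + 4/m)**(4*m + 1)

e^(16)

Let L be the limit and take ln: ln L = lim (4m + 1)·ln(1 + 4/m) = lim (4m + 1)·(4/m + O(1/m²)) = 16.
Hence L = e^(16).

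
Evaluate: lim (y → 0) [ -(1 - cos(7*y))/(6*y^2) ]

Substitution gives 0/0.
Use (1 − cos u)/u² → 1/2 with u = 7y: the limit is 7²/(2·(-6)) = -49/12.

-49/12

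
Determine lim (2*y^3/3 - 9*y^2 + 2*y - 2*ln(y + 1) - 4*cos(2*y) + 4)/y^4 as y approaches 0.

-13/6

Substitution gives 0/0 (the numerator vanishes to order 4).
Expand each term to order y^4: the coefficient of y^4 in -2·ln(1 + y) is 1/2 and in -4·cos(2y) is -8/3.
Lower-order terms cancel with the polynomial part, so the numerator is (-13/6)·y^4 + o(y^4), and the limit is (-13/6)/(1) = -13/6.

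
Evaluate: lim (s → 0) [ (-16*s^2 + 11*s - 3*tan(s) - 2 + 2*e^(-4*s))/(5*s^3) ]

-67/15

Substitution gives 0/0 (the numerator vanishes to order 3).
Expand each term to order s^3: the coefficient of s^3 in -3·tan(s) is -1 and in 2·e^(-4s) is -64/3.
Lower-order terms cancel with the polynomial part, so the numerator is (-67/3)·s^3 + o(s^3), and the limit is (-67/3)/(5) = -67/15.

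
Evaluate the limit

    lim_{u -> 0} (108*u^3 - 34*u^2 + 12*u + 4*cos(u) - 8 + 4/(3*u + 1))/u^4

Substitution gives 0/0; apply L'Hôpital's rule 4 times.
After differentiating numerator and denominator 4 times the quotient is (4*cos(u) + 7776/(3*u + 1)^5)/(24); at u = 0 this is 1945/6.

1945/6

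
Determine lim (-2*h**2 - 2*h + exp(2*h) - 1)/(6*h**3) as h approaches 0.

2/9

Direct substitution gives 0/0.
Apply L'Hôpital: lim (-4*h + 2*e^(2*h) - 2)/(18*h^2), still 0/0.
Apply L'Hôpital: lim (4*e^(2*h) - 4)/(36*h), still 0/0.
After 3 applications of L'Hôpital's rule the quotient is (8*e^(2*h))/(36); substituting h = 0 gives 2/9.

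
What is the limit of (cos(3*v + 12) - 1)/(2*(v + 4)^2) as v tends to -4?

-9/4

Direct substitution gives 0/0.
Apply L'Hôpital: lim (-3*sin(3*v + 12))/(4*v + 16), still 0/0.
After 2 applications of L'Hôpital's rule the quotient is (-9*cos(3*v + 12))/(4); substituting v = -4 gives -9/4.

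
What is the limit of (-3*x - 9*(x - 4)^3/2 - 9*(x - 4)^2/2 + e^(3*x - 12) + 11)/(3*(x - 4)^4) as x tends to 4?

Direct substitution gives 0/0.
Apply L'Hôpital: lim (-9*x - 27*(x - 4)^2/2 + 3*e^(3*x - 12) + 33)/(12*(x - 4)^3), still 0/0.
Apply L'Hôpital: lim (-27*x + 9*e^(3*x - 12) + 99)/(36*(x - 4)^2), still 0/0.
Apply L'Hôpital: lim (27*e^(3*x - 12) - 27)/(72*x - 288), still 0/0.
After 4 applications of L'Hôpital's rule the quotient is (81*e^(3*x - 12))/(72); substituting x = 4 gives 9/8.

9/8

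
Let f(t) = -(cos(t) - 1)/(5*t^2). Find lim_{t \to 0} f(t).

Direct substitution gives 0/0.
Apply L'Hôpital: lim (-sin(t))/(-10*t), still 0/0.
After 2 applications of L'Hôpital's rule the quotient is (-cos(t))/(-10); substituting t = 0 gives 1/10.

1/10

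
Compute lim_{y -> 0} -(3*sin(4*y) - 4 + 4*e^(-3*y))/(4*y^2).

Substitution gives 0/0; apply L'Hôpital's rule 2 times.
After differentiating numerator and denominator 2 times the quotient is (-48*sin(4*y) + 36*e^(-3*y))/(-8); at y = 0 this is -9/2.

-9/2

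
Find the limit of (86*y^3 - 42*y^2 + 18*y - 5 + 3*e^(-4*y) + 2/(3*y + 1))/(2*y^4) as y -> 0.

Substitution gives 0/0; apply L'Hôpital's rule 4 times.
After differentiating numerator and denominator 4 times the quotient is (768*e^(-4*y) + 3888/(3*y + 1)^5)/(48); at y = 0 this is 97.

97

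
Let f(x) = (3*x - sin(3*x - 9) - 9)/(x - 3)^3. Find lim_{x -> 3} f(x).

Direct substitution gives 0/0.
Apply L'Hôpital: lim (3 - 3*cos(3*x - 9))/(3*(x - 3)^2), still 0/0.
Apply L'Hôpital: lim (9*sin(3*x - 9))/(6*x - 18), still 0/0.
After 3 applications of L'Hôpital's rule the quotient is (27*cos(3*x - 9))/(6); substituting x = 3 gives 9/2.

9/2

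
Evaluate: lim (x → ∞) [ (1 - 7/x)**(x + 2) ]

Write it as [(1 - 7/x)^x]^(1) · (1 - 7/x)^(2). The bracketed term tends to e^(-7) and the second factor to 1, so the limit is e^(-7).

e^(-7)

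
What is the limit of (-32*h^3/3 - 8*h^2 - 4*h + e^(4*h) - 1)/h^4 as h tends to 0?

Direct substitution gives 0/0.
Apply L'Hôpital: lim (-32*h^2 - 16*h + 4*e^(4*h) - 4)/(4*h^3), still 0/0.
Apply L'Hôpital: lim (-64*h + 16*e^(4*h) - 16)/(12*h^2), still 0/0.
Apply L'Hôpital: lim (64*e^(4*h) - 64)/(24*h), still 0/0.
After 4 applications of L'Hôpital's rule the quotient is (256*e^(4*h))/(24); substituting h = 0 gives 32/3.

32/3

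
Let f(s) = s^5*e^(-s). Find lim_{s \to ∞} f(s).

0

Write as s^5/e^{1s}, an ∞/∞ form.
Exponential growth dominates any polynomial, so repeated L'Hôpital (or the standard result) gives 0.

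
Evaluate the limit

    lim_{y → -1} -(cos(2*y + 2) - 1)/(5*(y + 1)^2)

2/5

Direct substitution gives 0/0.
Apply L'Hôpital: lim (-2*sin(2*y + 2))/(-10*y - 10), still 0/0.
After 2 applications of L'Hôpital's rule the quotient is (-4*cos(2*y + 2))/(-10); substituting y = -1 gives 2/5.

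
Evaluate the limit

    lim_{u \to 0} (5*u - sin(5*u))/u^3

125/6

Direct substitution gives 0/0.
Apply L'Hôpital: lim (5 - 5*cos(5*u))/(3*u^2), still 0/0.
Apply L'Hôpital: lim (25*sin(5*u))/(6*u), still 0/0.
After 3 applications of L'Hôpital's rule the quotient is (125*cos(5*u))/(6); substituting u = 0 gives 125/6.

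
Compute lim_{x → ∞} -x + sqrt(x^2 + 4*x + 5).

2

An ∞ − ∞ form. Rationalising with the conjugate, the difference becomes (4x + 5) / (√(x^2 + 4*x + 5) + x).
For large x the denominator behaves like 2·x, so the quotient tends to 4/2 = 2.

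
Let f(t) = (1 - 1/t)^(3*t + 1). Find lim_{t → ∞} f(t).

e^(-3)

Let L be the limit and take ln: ln L = lim (3t + 1)·ln(1 - 1/t) = lim (3t + 1)·(-1/t + O(1/t²)) = -3.
Hence L = e^(-3).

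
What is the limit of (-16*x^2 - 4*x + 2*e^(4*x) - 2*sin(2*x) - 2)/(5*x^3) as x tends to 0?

Substitution gives 0/0 (the numerator vanishes to order 3).
Expand each term to order x^3: the coefficient of x^3 in 2·e^(4x) is 64/3 and in -2·sin(2x) is 8/3.
Lower-order terms cancel with the polynomial part, so the numerator is (24)·x^3 + o(x^3), and the limit is (24)/(5) = 24/5.

24/5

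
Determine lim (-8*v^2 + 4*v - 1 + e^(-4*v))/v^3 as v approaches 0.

-32/3

Direct substitution gives 0/0.
Apply L'Hôpital: lim (-16*v + 4 - 4*e^(-4*v))/(3*v^2), still 0/0.
Apply L'Hôpital: lim (-16 + 16*e^(-4*v))/(6*v), still 0/0.
After 3 applications of L'Hôpital's rule the quotient is (-64*e^(-4*v))/(6); substituting v = 0 gives -32/3.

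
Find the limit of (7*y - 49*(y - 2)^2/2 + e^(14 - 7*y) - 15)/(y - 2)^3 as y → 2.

-343/6

Direct substitution gives 0/0.
Apply L'Hôpital: lim (-49*y - 7*e^(14 - 7*y) + 105)/(3*(y - 2)^2), still 0/0.
Apply L'Hôpital: lim (49*e^(14 - 7*y) - 49)/(6*y - 12), still 0/0.
After 3 applications of L'Hôpital's rule the quotient is (-343*e^(14 - 7*y))/(6); substituting y = 2 gives -343/6.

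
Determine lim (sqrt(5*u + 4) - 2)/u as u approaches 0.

A 0/0 form; rationalise with √(4 + 5u) + √4. This collapses the numerator to 5u, leaving 5/(√(4 + 5u) + √4) → 5/(2√4) = 5/4.

5/4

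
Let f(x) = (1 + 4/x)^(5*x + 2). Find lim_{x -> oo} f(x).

Write it as [(1 + 4/x)^x]^(5) · (1 + 4/x)^(2). The bracketed term tends to e^(4) and the second factor to 1, so the limit is e^(20).

e^(20)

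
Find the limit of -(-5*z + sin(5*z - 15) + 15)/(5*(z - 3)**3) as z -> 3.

25/6

Direct substitution gives 0/0.
Apply L'Hôpital: lim (5*cos(5*z - 15) - 5)/(-15*(z - 3)^2), still 0/0.
Apply L'Hôpital: lim (-25*sin(5*z - 15))/(90 - 30*z), still 0/0.
After 3 applications of L'Hôpital's rule the quotient is (-125*cos(5*z - 15))/(-30); substituting z = 3 gives 25/6.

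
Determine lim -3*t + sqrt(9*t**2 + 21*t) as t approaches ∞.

7/2

This has the form ∞ − ∞. Multiply and divide by the conjugate √(9*t^2 + 21*t) + 3t.
That gives (21t) / (√(9*t^2 + 21*t) + 3t).
Divide numerator and denominator by t: the limit is 21/(2·3) = 7/2.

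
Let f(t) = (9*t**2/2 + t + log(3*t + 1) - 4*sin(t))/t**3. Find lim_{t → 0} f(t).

Substitution gives 0/0; apply L'Hôpital's rule 3 times.
After differentiating numerator and denominator 3 times the quotient is (4*cos(t) + 54/(3*t + 1)^3)/(6); at t = 0 this is 29/3.

29/3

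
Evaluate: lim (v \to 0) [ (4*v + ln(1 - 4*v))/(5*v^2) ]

Direct substitution gives 0/0.
Apply L'Hôpital: lim (4 - 4/(1 - 4*v))/(10*v), still 0/0.
After 2 applications of L'Hôpital's rule the quotient is (-16/(1 - 4*v)^2)/(10); substituting v = 0 gives -8/5.

-8/5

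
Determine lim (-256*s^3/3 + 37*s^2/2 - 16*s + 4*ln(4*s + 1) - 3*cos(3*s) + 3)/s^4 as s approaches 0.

-2129/8

Substitution gives 0/0 (the numerator vanishes to order 4).
Expand each term to order s^4: the coefficient of s^4 in 4·ln(1 + 4s) is -256 and in -3·cos(3s) is -81/8.
Lower-order terms cancel with the polynomial part, so the numerator is (-2129/8)·s^4 + o(s^4), and the limit is (-2129/8)/(1) = -2129/8.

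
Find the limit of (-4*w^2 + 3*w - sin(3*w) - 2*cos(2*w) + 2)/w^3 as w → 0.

Substitution gives 0/0 (the numerator vanishes to order 3).
Expand each term to order w^3: the coefficient of w^3 in −sin(3w) is 9/2 and in -2·cos(2w) is 0.
Lower-order terms cancel with the polynomial part, so the numerator is (9/2)·w^3 + o(w^3), and the limit is (9/2)/(1) = 9/2.

9/2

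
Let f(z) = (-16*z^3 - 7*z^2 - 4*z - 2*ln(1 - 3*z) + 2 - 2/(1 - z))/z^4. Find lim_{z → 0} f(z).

Substitution gives 0/0 (the numerator vanishes to order 4).
Expand each term to order z^4: the coefficient of z^4 in -2·ln(1 - 3z) is 81/2 and in -2·1/(1 - z) is -2.
Lower-order terms cancel with the polynomial part, so the numerator is (77/2)·z^4 + o(z^4), and the limit is (77/2)/(1) = 77/2.

77/2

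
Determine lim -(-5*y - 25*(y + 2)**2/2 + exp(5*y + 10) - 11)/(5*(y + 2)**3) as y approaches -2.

-25/6

Direct substitution gives 0/0.
Apply L'Hôpital: lim (-25*y + 5*e^(5*y + 10) - 55)/(-15*(y + 2)^2), still 0/0.
Apply L'Hôpital: lim (25*e^(5*y + 10) - 25)/(-30*y - 60), still 0/0.
After 3 applications of L'Hôpital's rule the quotient is (125*e^(5*y + 10))/(-30); substituting y = -2 gives -25/6.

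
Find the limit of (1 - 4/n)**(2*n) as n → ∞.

e^(-8)

Write it as [(1 - 4/n)^n]^(2) · (1 - 4/n)^(0). The bracketed term tends to e^(-4) and the second factor to 1, so the limit is e^(-8).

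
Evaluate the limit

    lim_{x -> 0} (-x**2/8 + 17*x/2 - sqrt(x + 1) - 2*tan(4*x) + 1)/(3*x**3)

-2051/144

Substitution gives 0/0; apply L'Hôpital's rule 3 times.
After differentiating numerator and denominator 3 times the quotient is (-512*tan(4*x)^2/cos(4*x)^2 - 256/cos(4*x)^4 - 3/(8*(x + 1)^(5/2)))/(18); at x = 0 this is -2051/144.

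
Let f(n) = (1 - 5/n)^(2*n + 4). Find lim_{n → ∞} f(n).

Write it as [(1 - 5/n)^n]^(2) · (1 - 5/n)^(4). The bracketed term tends to e^(-5) and the second factor to 1, so the limit is e^(-10).

e^(-10)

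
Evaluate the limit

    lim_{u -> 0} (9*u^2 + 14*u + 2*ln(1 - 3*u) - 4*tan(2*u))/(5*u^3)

-86/15

Substitution gives 0/0 (the numerator vanishes to order 3).
Expand each term to order u^3: the coefficient of u^3 in 2·ln(1 - 3u) is -18 and in -4·tan(2u) is -32/3.
Lower-order terms cancel with the polynomial part, so the numerator is (-86/3)·u^3 + o(u^3), and the limit is (-86/3)/(5) = -86/15.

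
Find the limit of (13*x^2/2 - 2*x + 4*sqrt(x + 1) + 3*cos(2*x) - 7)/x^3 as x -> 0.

Substitution gives 0/0 (the numerator vanishes to order 3).
Expand each term to order x^3: the coefficient of x^3 in 3·cos(2x) is 0 and in 4·√(1 + x) is 1/4.
Lower-order terms cancel with the polynomial part, so the numerator is (1/4)·x^3 + o(x^3), and the limit is (1/4)/(1) = 1/4.

1/4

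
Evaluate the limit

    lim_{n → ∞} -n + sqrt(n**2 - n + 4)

-1/2

An ∞ − ∞ form. Rationalising with the conjugate, the difference becomes (-n + 4) / (√(n^2 - n + 4) + n).
For large n the denominator behaves like 2·n, so the quotient tends to -1/2 = -1/2.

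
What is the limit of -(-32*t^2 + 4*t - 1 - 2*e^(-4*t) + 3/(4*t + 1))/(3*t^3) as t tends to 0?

512/9

Substitution gives 0/0; apply L'Hôpital's rule 3 times.
After differentiating numerator and denominator 3 times the quotient is (128*e^(-4*t) - 1152/(4*t + 1)^4)/(-18); at t = 0 this is 512/9.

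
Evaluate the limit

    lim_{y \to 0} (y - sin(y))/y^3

1/6

Direct substitution gives 0/0.
Apply L'Hôpital: lim (1 - cos(y))/(3*y^2), still 0/0.
Apply L'Hôpital: lim (sin(y))/(6*y), still 0/0.
After 3 applications of L'Hôpital's rule the quotient is (cos(y))/(6); substituting y = 0 gives 1/6.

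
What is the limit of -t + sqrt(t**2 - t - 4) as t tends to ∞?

-1/2

This has the form ∞ − ∞. Multiply and divide by the conjugate √(t^2 - t - 4) + t.
That gives (-t - 4) / (√(t^2 - t - 4) + t).
Divide numerator and denominator by t: the limit is -1/(2·1) = -1/2.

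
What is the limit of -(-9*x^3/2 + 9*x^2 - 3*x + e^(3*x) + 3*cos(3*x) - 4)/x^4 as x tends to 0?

-27/2

Substitution gives 0/0 (the numerator vanishes to order 4).
Expand each term to order x^4: the coefficient of x^4 in e^(3x) is 27/8 and in 3·cos(3x) is 81/8.
Lower-order terms cancel with the polynomial part, so the numerator is (27/2)·x^4 + o(x^4), and the limit is (27/2)/(-1) = -27/2.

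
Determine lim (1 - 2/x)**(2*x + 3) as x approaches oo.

e^(-4)

The base → 1 and the exponent → ∞: a 1^∞ form.
Take logarithms: (2x + 3)·ln(1 - 2/x). Since ln(1+u) ~ u for small u, this behaves like (2x)·(-2/x) → -4.
So the limit is e^(-4).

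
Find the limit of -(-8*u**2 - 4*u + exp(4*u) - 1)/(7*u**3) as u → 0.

Direct substitution gives 0/0.
Apply L'Hôpital: lim (-16*u + 4*e^(4*u) - 4)/(-21*u^2), still 0/0.
Apply L'Hôpital: lim (16*e^(4*u) - 16)/(-42*u), still 0/0.
After 3 applications of L'Hôpital's rule the quotient is (64*e^(4*u))/(-42); substituting u = 0 gives -32/21.

-32/21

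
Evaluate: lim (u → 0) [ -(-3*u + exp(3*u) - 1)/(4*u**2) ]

-9/8

Direct substitution gives 0/0.
Apply L'Hôpital: lim (3*e^(3*u) - 3)/(-8*u), still 0/0.
After 2 applications of L'Hôpital's rule the quotient is (9*e^(3*u))/(-8); substituting u = 0 gives -9/8.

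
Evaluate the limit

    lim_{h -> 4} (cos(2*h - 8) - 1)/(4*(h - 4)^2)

Direct substitution gives 0/0.
Apply L'Hôpital: lim (-2*sin(2*h - 8))/(8*h - 32), still 0/0.
After 2 applications of L'Hôpital's rule the quotient is (-4*cos(2*h - 8))/(8); substituting h = 4 gives -1/2.

-1/2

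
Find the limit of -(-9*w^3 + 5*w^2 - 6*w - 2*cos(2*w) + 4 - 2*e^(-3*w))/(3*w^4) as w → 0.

Substitution gives 0/0; apply L'Hôpital's rule 4 times.
After differentiating numerator and denominator 4 times the quotient is (-32*cos(2*w) - 162*e^(-3*w))/(-72); at w = 0 this is 97/36.

97/36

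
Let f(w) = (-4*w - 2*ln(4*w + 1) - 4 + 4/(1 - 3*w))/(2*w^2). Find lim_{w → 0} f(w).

Substitution gives 0/0 (the numerator vanishes to order 2).
Expand each term to order w^2: the coefficient of w^2 in 4·1/(1 - 3w) is 36 and in -2·ln(1 + 4w) is 16.
Lower-order terms cancel with the polynomial part, so the numerator is (52)·w^2 + o(w^2), and the limit is (52)/(2) = 26.

26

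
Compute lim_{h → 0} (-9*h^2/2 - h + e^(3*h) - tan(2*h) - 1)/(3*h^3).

11/18

Substitution gives 0/0 (the numerator vanishes to order 3).
Expand each term to order h^3: the coefficient of h^3 in −tan(2h) is -8/3 and in e^(3h) is 9/2.
Lower-order terms cancel with the polynomial part, so the numerator is (11/6)·h^3 + o(h^3), and the limit is (11/6)/(3) = 11/18.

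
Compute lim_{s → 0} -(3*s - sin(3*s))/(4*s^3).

-9/8

Direct substitution gives 0/0.
Apply L'Hôpital: lim (3 - 3*cos(3*s))/(-12*s^2), still 0/0.
Apply L'Hôpital: lim (9*sin(3*s))/(-24*s), still 0/0.
After 3 applications of L'Hôpital's rule the quotient is (27*cos(3*s))/(-24); substituting s = 0 gives -9/8.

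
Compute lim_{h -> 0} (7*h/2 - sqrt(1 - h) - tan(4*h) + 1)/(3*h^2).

1/24

Substitution gives 0/0; apply L'Hôpital's rule 2 times.
After differentiating numerator and denominator 2 times the quotient is (-32*tan(4*h)/cos(4*h)^2 + 1/(4*(1 - h)^(3/2)))/(6); at h = 0 this is 1/24.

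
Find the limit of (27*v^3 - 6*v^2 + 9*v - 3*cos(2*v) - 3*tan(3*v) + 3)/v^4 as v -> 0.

Substitution gives 0/0; apply L'Hôpital's rule 4 times.
After differentiating numerator and denominator 4 times the quotient is (-48*cos(2*v) - 5832*tan(3*v)^5 - 9720*tan(3*v)^3 - 3888*tan(3*v))/(24); at v = 0 this is -2.

-2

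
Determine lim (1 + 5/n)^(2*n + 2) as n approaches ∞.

Let L be the limit and take ln: ln L = lim (2n + 2)·ln(1 + 5/n) = lim (2n + 2)·(5/n + O(1/n²)) = 10.
Hence L = e^(10).

e^(10)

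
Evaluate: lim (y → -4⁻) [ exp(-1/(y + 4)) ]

As y → -4⁻, -1/(y + 4) → +∞, so e^(-1/(y + 4)) → ∞.

∞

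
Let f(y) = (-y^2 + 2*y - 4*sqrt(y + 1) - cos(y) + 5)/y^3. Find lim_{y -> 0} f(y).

-1/4

Substitution gives 0/0 (the numerator vanishes to order 3).
Expand each term to order y^3: the coefficient of y^3 in -4·√(1 + y) is -1/4 and in −cos(y) is 0.
Lower-order terms cancel with the polynomial part, so the numerator is (-1/4)·y^3 + o(y^3), and the limit is (-1/4)/(1) = -1/4.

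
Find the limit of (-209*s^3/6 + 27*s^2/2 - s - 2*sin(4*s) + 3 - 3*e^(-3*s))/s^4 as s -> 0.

Substitution gives 0/0 (the numerator vanishes to order 4).
Expand each term to order s^4: the coefficient of s^4 in -3·e^(-3s) is -81/8 and in -2·sin(4s) is 0.
Lower-order terms cancel with the polynomial part, so the numerator is (-81/8)·s^4 + o(s^4), and the limit is (-81/8)/(1) = -81/8.

-81/8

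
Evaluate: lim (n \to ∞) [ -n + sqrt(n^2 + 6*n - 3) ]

3

An ∞ − ∞ form. Rationalising with the conjugate, the difference becomes (6n - 3) / (√(n^2 + 6*n - 3) + n).
For large n the denominator behaves like 2·n, so the quotient tends to 6/2 = 3.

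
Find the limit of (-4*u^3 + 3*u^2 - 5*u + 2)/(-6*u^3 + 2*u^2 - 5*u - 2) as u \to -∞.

Numerator and denominator both have degree 3.
Dividing every term by u^3, all lower-order terms vanish and the limit is the ratio of leading coefficients, -4/(-6) = 2/3.

2/3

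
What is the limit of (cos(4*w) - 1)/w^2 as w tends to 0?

-8

Direct substitution gives 0/0.
Apply L'Hôpital: lim (-4*sin(4*w))/(2*w), still 0/0.
After 2 applications of L'Hôpital's rule the quotient is (-16*cos(4*w))/(2); substituting w = 0 gives -8.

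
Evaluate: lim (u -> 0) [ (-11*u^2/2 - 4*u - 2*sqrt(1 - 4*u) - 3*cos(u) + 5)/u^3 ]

Substitution gives 0/0 (the numerator vanishes to order 3).
Expand each term to order u^3: the coefficient of u^3 in -3·cos(u) is 0 and in -2·√(1 - 4u) is 8.
Lower-order terms cancel with the polynomial part, so the numerator is (8)·u^3 + o(u^3), and the limit is (8)/(1) = 8.

8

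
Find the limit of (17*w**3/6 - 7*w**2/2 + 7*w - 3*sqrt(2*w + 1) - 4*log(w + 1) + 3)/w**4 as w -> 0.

23/8

Substitution gives 0/0; apply L'Hôpital's rule 4 times.
After differentiating numerator and denominator 4 times the quotient is (45/(2*w + 1)^(7/2) + 24/(w + 1)^4)/(24); at w = 0 this is 23/8.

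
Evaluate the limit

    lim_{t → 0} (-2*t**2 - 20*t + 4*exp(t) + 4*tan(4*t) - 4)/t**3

Substitution gives 0/0 (the numerator vanishes to order 3).
Expand each term to order t^3: the coefficient of t^3 in 4·tan(4t) is 256/3 and in 4·e^(t) is 2/3.
Lower-order terms cancel with the polynomial part, so the numerator is (86)·t^3 + o(t^3), and the limit is (86)/(1) = 86.

86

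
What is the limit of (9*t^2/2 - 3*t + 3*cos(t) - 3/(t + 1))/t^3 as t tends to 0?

Substitution gives 0/0; apply L'Hôpital's rule 3 times.
After differentiating numerator and denominator 3 times the quotient is (3*sin(t) + 18/(t + 1)^4)/(6); at t = 0 this is 3.

3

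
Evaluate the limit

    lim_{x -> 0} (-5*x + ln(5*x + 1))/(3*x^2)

Direct substitution gives 0/0.
Apply L'Hôpital: lim (-5 + 5/(5*x + 1))/(6*x), still 0/0.
After 2 applications of L'Hôpital's rule the quotient is (-25/(5*x + 1)^2)/(6); substituting x = 0 gives -25/6.

-25/6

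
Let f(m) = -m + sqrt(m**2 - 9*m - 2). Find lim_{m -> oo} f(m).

-9/2

This has the form ∞ − ∞. Multiply and divide by the conjugate √(m^2 - 9*m - 2) + m.
That gives (-9m - 2) / (√(m^2 - 9*m - 2) + m).
Divide numerator and denominator by m: the limit is -9/(2·1) = -9/2.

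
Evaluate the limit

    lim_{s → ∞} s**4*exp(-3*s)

Write as s^4/e^{3s}, an ∞/∞ form.
Exponential growth dominates any polynomial, so repeated L'Hôpital (or the standard result) gives 0.

0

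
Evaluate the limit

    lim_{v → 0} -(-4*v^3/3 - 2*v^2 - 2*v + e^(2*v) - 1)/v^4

Direct substitution gives 0/0.
Apply L'Hôpital: lim (-4*v^2 - 4*v + 2*e^(2*v) - 2)/(-4*v^3), still 0/0.
Apply L'Hôpital: lim (-8*v + 4*e^(2*v) - 4)/(-12*v^2), still 0/0.
Apply L'Hôpital: lim (8*e^(2*v) - 8)/(-24*v), still 0/0.
After 4 applications of L'Hôpital's rule the quotient is (16*e^(2*v))/(-24); substituting v = 0 gives -2/3.

-2/3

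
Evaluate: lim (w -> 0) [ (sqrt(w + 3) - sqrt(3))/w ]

Substitution gives 0/0. Multiply numerator and denominator by the conjugate √(3 + w) + √3.
The numerator becomes (3 + w) − 3 = w, so the expression simplifies to 1/(√(3 + w) + √3).
Letting w → 0 gives 1/(2√3) = √(3)/6.

√(3)/6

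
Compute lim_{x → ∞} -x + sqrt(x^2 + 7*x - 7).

7/2

An ∞ − ∞ form. Rationalising with the conjugate, the difference becomes (7x - 7) / (√(x^2 + 7*x - 7) + x).
For large x the denominator behaves like 2·x, so the quotient tends to 7/2 = 7/2.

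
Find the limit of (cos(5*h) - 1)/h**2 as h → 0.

-25/2

Direct substitution gives 0/0.
Apply L'Hôpital: lim (-5*sin(5*h))/(2*h), still 0/0.
After 2 applications of L'Hôpital's rule the quotient is (-25*cos(5*h))/(2); substituting h = 0 gives -25/2.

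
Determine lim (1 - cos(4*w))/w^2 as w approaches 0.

8

Substitution gives 0/0.
Use (1 − cos u)/u² → 1/2 with u = 4w: the limit is 4²/(2·1) = 8.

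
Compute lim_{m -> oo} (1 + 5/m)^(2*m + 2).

Write it as [(1 + 5/m)^m]^(2) · (1 + 5/m)^(2). The bracketed term tends to e^(5) and the second factor to 1, so the limit is e^(10).

e^(10)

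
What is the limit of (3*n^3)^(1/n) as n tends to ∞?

Base → ∞ and exponent → 0: an ∞^0 form.
Take logs: (1/n)·ln(3·n^3) = (ln 3 + 3·ln n)/n → 0.
So the limit is e^0 = 1.

1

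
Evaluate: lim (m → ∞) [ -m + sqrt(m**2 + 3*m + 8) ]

An ∞ − ∞ form. Rationalising with the conjugate, the difference becomes (3m + 8) / (√(m^2 + 3*m + 8) + m).
For large m the denominator behaves like 2·m, so the quotient tends to 3/2 = 3/2.

3/2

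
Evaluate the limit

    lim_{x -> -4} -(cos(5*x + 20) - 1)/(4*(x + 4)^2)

25/8

Direct substitution gives 0/0.
Apply L'Hôpital: lim (-5*sin(5*x + 20))/(-8*x - 32), still 0/0.
After 2 applications of L'Hôpital's rule the quotient is (-25*cos(5*x + 20))/(-8); substituting x = -4 gives 25/8.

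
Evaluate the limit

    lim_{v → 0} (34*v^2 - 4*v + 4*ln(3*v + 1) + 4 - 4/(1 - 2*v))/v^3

4

Substitution gives 0/0; apply L'Hôpital's rule 3 times.
After differentiating numerator and denominator 3 times the quotient is (216/(3*v + 1)^3 - 192/(2*v - 1)^4)/(6); at v = 0 this is 4.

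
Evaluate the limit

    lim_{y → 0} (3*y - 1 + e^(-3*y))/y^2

Direct substitution gives 0/0.
Apply L'Hôpital: lim (3 - 3*e^(-3*y))/(2*y), still 0/0.
After 2 applications of L'Hôpital's rule the quotient is (9*e^(-3*y))/(2); substituting y = 0 gives 9/2.

9/2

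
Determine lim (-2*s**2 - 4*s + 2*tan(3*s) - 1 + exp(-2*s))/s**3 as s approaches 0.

Substitution gives 0/0; apply L'Hôpital's rule 3 times.
After differentiating numerator and denominator 3 times the quotient is (4*(27*(3*tan(3*s)^2 + 1)*e^(2*s)/cos(3*s)^2 - 2)*e^(-2*s))/(6); at s = 0 this is 50/3.

50/3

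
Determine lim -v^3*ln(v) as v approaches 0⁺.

This is a 0·(−∞) form. Rewrite as -1·ln(v) / v^(−3) and apply L'Hôpital:
the derivative quotient is -1·(1/v) / (−3·v^(−4)) = (1/3)·v^3 → 0.

0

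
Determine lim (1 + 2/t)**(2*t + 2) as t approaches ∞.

Let L be the limit and take ln: ln L = lim (2t + 2)·ln(1 + 2/t) = lim (2t + 2)·(2/t + O(1/t²)) = 4.
Hence L = e^(4).

e^(4)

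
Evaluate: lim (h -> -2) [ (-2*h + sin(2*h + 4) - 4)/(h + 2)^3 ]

-4/3

Direct substitution gives 0/0.
Apply L'Hôpital: lim (2*cos(2*h + 4) - 2)/(3*(h + 2)^2), still 0/0.
Apply L'Hôpital: lim (-4*sin(2*h + 4))/(6*h + 12), still 0/0.
After 3 applications of L'Hôpital's rule the quotient is (-8*cos(2*h + 4))/(6); substituting h = -2 gives -4/3.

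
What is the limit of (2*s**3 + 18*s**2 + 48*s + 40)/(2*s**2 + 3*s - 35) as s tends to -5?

At s = -5 both the top and bottom vanish — a removable singularity. Factoring out (s + 5) from each leaves (2*s^2 + 8*s + 8)/(2*s - 7), which at s = -5 equals -18/17.

-18/17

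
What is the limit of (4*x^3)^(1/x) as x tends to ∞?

1

Base → ∞ and exponent → 0: an ∞^0 form.
Take logs: (1/x)·ln(4·x^3) = (ln 4 + 3·ln x)/x → 0.
So the limit is e^0 = 1.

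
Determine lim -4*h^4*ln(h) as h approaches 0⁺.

0

This is a 0·(−∞) form. Rewrite as -4·ln(h) / h^(−4) and apply L'Hôpital:
the derivative quotient is -4·(1/h) / (−4·h^(−5)) = (4/4)·h^4 → 0.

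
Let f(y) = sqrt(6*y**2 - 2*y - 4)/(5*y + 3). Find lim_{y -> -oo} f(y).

For large |y|, √(6*y^2 - 2*y - 4) ≈ √6·|y| and the denominator ≈ 5y.
Since y → −∞, |y| = −y, giving −√6/(5) = -√(6)/5.

-√(6)/5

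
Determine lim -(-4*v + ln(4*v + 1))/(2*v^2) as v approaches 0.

4

Direct substitution gives 0/0.
Apply L'Hôpital: lim (-4 + 4/(4*v + 1))/(-4*v), still 0/0.
After 2 applications of L'Hôpital's rule the quotient is (-16/(4*v + 1)^2)/(-4); substituting v = 0 gives 4.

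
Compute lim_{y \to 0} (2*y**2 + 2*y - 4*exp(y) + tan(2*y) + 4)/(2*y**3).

1

Substitution gives 0/0; apply L'Hôpital's rule 3 times.
After differentiating numerator and denominator 3 times the quotient is (-4*e^(y) + 48*tan(2*y)^4 + 64*tan(2*y)^2 + 16)/(12); at y = 0 this is 1.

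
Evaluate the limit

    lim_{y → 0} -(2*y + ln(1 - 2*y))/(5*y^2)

Direct substitution gives 0/0.
Apply L'Hôpital: lim (2 - 2/(1 - 2*y))/(-10*y), still 0/0.
After 2 applications of L'Hôpital's rule the quotient is (-4/(1 - 2*y)^2)/(-10); substituting y = 0 gives 2/5.

2/5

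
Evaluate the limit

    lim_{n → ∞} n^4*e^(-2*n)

0

Write as n^4/e^{2n}, an ∞/∞ form.
Exponential growth dominates any polynomial, so repeated L'Hôpital (or the standard result) gives 0.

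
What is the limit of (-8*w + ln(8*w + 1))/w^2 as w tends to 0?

-32

Direct substitution gives 0/0.
Apply L'Hôpital: lim (-8 + 8/(8*w + 1))/(2*w), still 0/0.
After 2 applications of L'Hôpital's rule the quotient is (-64/(8*w + 1)^2)/(2); substituting w = 0 gives -32.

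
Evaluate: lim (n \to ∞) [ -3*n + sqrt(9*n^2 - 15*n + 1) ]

-5/2

An ∞ − ∞ form. Rationalising with the conjugate, the difference becomes (-15n + 1) / (√(9*n^2 - 15*n + 1) + 3n).
For large n the denominator behaves like 2·3n, so the quotient tends to -15/6 = -5/2.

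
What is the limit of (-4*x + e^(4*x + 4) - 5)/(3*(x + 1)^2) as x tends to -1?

8/3

Direct substitution gives 0/0.
Apply L'Hôpital: lim (4*e^(4*x + 4) - 4)/(6*x + 6), still 0/0.
After 2 applications of L'Hôpital's rule the quotient is (16*e^(4*x + 4))/(6); substituting x = -1 gives 8/3.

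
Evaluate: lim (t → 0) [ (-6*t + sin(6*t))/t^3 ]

Direct substitution gives 0/0.
Apply L'Hôpital: lim (6*cos(6*t) - 6)/(3*t^2), still 0/0.
Apply L'Hôpital: lim (-36*sin(6*t))/(6*t), still 0/0.
After 3 applications of L'Hôpital's rule the quotient is (-216*cos(6*t))/(6); substituting t = 0 gives -36.

-36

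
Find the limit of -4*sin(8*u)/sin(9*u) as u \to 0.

-32/9

Substitution gives 0/0.
Divide numerator and denominator by u: sin(8u)/u → 8 and sin(9u)/u → 9, so the limit is -4·8/9 = -32/9.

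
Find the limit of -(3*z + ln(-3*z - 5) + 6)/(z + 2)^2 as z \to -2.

9/2

Direct substitution gives 0/0.
Apply L'Hôpital: lim (3 - 3/(-3*z - 5))/(-2*z - 4), still 0/0.
After 2 applications of L'Hôpital's rule the quotient is (-9/(-3*z - 5)^2)/(-2); substituting z = -2 gives 9/2.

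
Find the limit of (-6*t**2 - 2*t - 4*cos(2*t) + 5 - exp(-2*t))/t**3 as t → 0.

4/3

Substitution gives 0/0; apply L'Hôpital's rule 3 times.
After differentiating numerator and denominator 3 times the quotient is (-32*sin(2*t) + 8*e^(-2*t))/(6); at t = 0 this is 4/3.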